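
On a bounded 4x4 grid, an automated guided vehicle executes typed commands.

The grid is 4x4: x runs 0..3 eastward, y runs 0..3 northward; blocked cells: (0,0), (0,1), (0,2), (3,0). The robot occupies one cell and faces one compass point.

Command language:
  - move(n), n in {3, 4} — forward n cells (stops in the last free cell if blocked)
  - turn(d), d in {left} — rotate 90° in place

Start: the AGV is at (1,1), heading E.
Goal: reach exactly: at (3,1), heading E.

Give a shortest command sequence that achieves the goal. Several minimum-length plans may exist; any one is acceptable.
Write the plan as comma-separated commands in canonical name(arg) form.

begin: at (1,1), heading E
step 1 (move(3)): at (3,1), heading E
nothing shorter than 1 reaches the goal.

move(3)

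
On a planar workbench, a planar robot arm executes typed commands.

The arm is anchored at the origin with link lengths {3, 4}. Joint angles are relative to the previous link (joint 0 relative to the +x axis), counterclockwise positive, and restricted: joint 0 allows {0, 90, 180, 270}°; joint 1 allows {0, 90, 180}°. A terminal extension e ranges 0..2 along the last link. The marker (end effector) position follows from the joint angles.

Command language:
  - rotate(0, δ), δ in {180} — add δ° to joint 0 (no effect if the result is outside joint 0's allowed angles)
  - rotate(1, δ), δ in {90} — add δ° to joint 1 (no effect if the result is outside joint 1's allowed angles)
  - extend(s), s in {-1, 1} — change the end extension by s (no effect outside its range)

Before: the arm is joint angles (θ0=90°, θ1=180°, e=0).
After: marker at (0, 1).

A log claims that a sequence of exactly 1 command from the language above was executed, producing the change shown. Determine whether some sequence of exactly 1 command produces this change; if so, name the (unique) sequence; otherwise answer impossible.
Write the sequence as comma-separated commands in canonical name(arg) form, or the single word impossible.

rotate(0, 180)

start: joint angles (θ0=90°, θ1=180°, e=0)
t=1 rotate(0, 180) ⇒ joint angles (θ0=270°, θ1=180°, e=0)
uniquely the one of 4 1-step routes that fits.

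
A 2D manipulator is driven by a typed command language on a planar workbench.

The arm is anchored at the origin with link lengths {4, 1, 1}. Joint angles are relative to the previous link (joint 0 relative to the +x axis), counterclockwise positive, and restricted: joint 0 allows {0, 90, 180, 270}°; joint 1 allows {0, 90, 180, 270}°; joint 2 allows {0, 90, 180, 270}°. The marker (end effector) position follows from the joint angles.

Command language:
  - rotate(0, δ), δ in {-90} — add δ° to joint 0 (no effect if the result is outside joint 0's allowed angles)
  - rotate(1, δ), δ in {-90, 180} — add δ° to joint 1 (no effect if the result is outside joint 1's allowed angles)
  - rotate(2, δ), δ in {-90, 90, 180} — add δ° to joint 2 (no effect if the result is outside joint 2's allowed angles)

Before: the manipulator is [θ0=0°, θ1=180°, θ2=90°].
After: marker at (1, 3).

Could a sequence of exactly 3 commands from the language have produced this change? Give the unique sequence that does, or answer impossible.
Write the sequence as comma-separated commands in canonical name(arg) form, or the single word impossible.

rotate(0, -90), rotate(0, -90), rotate(0, -90)

t0: [θ0=0°, θ1=180°, θ2=90°]
t=1 rotate(0, -90) ⇒ [θ0=270°, θ1=180°, θ2=90°]
t=2 rotate(0, -90) ⇒ [θ0=180°, θ1=180°, θ2=90°]
t=3 rotate(0, -90) ⇒ [θ0=90°, θ1=180°, θ2=90°]
all 216 alternatives checked — unique.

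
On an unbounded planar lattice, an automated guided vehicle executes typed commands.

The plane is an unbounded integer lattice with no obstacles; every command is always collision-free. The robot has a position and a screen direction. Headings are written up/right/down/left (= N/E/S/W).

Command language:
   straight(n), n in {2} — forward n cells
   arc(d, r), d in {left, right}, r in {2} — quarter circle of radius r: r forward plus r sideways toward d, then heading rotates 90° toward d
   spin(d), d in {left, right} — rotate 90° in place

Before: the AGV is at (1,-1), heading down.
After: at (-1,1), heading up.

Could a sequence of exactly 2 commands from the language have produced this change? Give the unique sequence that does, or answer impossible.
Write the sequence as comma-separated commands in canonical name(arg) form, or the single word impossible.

key: order matters: swapping spin(right) and arc(right, 2) lands elsewhere
start: at (1,-1), heading down
step 1 (spin(right)): at (1,-1), heading left
step 2 (arc(right, 2)): at (-1,1), heading up
no other 2-command option fits: unique.

spin(right), arc(right, 2)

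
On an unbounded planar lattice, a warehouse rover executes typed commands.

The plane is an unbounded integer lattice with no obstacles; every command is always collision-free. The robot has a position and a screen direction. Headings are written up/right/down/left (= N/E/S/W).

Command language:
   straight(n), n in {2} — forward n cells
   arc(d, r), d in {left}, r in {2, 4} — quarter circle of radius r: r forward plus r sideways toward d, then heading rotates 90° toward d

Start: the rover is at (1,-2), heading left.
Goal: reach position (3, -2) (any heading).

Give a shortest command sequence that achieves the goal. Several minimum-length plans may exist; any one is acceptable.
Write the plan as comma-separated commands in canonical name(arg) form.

start: at (1,-2), heading left
[1] after arc(left, 2): at (-1,-4), heading down
[2] after arc(left, 2): at (1,-6), heading right
[3] after arc(left, 2): at (3,-4), heading up
[4] after straight(2): at (3,-2), heading up
shorter routes all fall short; 4 is best.

arc(left, 2), arc(left, 2), arc(left, 2), straight(2)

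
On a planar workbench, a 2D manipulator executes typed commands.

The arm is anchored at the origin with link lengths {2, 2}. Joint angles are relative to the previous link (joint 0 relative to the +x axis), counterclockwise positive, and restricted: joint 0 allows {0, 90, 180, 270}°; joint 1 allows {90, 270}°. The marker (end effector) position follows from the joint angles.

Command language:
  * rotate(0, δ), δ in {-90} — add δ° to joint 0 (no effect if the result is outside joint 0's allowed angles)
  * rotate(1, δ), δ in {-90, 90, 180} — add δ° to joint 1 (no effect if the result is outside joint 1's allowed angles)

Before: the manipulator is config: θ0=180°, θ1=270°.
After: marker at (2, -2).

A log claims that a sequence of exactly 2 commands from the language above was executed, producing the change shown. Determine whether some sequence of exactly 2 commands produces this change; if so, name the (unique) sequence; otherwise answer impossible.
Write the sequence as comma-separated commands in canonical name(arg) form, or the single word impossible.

rotate(0, -90), rotate(0, -90)

start: config: θ0=180°, θ1=270°
1. rotate(0, -90) → config: θ0=90°, θ1=270°
2. rotate(0, -90) → config: θ0=0°, θ1=270°
all 16 alternatives checked — unique.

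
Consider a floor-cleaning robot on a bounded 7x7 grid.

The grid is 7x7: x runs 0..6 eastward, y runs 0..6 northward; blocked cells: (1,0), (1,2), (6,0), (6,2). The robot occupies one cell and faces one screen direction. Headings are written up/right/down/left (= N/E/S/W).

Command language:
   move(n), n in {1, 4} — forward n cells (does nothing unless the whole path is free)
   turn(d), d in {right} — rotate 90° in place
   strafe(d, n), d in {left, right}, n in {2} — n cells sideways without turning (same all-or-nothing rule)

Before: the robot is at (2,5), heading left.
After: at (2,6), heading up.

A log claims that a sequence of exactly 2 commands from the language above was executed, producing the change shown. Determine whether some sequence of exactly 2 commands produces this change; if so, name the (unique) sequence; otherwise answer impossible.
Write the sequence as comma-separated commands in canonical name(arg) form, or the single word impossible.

key: position moved to (2,6) AND the heading swung to N — translation plus rotation needed
start: at (2,5), heading left
1. turn(right) → at (2,5), heading up
2. move(1) → at (2,6), heading up
no rival 2-sequence matches.

turn(right), move(1)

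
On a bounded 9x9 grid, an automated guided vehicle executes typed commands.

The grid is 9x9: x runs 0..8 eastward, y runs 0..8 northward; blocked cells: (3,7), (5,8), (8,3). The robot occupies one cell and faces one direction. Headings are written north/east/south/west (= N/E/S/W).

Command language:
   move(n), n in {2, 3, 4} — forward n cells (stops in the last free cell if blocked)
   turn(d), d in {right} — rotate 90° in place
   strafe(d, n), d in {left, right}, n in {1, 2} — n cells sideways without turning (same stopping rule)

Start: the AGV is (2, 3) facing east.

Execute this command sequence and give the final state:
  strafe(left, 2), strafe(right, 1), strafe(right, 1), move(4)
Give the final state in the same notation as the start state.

initial: (2, 3) facing east
[1] after strafe(left, 2): (2, 5) facing east
[2] after strafe(right, 1): (2, 4) facing east
[3] after strafe(right, 1): (2, 3) facing east
[4] after move(4): (6, 3) facing east

(6, 3) facing east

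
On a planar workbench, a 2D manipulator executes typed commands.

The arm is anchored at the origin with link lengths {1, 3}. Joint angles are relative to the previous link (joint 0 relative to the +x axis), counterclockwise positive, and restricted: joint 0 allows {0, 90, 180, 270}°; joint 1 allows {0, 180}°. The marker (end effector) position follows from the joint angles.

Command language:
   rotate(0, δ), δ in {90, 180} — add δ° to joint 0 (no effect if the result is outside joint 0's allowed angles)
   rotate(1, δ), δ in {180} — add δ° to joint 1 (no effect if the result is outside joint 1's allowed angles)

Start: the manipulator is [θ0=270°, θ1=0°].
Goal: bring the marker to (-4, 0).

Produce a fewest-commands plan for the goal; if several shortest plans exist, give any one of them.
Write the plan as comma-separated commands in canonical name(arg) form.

rotate(0, 180), rotate(0, 90)

start: [θ0=270°, θ1=0°]
1. rotate(0, 180) → [θ0=90°, θ1=0°]
2. rotate(0, 90) → [θ0=180°, θ1=0°]
no 1-step plan works, so 2 is optimal.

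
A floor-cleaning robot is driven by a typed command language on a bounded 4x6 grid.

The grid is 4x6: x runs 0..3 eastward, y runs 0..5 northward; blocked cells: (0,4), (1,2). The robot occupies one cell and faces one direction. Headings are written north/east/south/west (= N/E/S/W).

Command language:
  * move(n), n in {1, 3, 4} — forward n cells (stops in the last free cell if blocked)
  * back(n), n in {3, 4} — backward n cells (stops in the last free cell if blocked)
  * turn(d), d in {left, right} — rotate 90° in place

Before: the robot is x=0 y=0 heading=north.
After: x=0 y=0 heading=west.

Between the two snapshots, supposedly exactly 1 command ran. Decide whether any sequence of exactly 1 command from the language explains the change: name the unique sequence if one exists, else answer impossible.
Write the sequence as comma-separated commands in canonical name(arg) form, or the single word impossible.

key: (0,0) unchanged — the single command moves nothing
begin: x=0 y=0 heading=north
1. turn(left) → x=0 y=0 heading=west
no other 1-command option fits: unique.

turn(left)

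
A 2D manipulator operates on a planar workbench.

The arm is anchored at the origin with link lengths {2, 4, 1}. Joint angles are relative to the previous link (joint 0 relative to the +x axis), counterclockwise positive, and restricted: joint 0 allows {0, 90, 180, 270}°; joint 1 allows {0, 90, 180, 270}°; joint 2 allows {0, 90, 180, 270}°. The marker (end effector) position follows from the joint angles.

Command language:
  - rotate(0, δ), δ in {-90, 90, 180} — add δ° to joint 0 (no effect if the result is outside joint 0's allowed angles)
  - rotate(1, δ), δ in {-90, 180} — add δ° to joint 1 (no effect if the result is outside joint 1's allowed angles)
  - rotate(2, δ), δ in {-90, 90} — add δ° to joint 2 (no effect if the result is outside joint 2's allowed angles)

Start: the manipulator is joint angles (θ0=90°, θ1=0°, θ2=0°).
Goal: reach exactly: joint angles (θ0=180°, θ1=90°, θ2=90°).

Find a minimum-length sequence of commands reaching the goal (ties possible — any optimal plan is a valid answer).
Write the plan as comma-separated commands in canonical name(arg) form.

from: joint angles (θ0=90°, θ1=0°, θ2=0°)
[1] after rotate(1, 180): joint angles (θ0=90°, θ1=180°, θ2=0°)
[2] after rotate(1, -90): joint angles (θ0=90°, θ1=90°, θ2=0°)
[3] after rotate(2, 90): joint angles (θ0=90°, θ1=90°, θ2=90°)
[4] after rotate(0, 90): joint angles (θ0=180°, θ1=90°, θ2=90°)
minimal: 4 command(s), checked below 4.

rotate(1, 180), rotate(1, -90), rotate(2, 90), rotate(0, 90)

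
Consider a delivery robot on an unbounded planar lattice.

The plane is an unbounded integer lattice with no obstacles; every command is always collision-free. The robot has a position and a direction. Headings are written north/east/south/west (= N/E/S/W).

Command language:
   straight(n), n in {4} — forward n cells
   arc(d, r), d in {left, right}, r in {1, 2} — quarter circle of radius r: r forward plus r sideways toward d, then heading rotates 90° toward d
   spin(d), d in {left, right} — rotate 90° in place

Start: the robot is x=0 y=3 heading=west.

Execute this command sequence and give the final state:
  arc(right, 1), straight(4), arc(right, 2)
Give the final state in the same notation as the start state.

begin: x=0 y=3 heading=west
t=1 arc(right, 1) ⇒ x=-1 y=4 heading=north
t=2 straight(4) ⇒ x=-1 y=8 heading=north
t=3 arc(right, 2) ⇒ x=1 y=10 heading=east

x=1 y=10 heading=east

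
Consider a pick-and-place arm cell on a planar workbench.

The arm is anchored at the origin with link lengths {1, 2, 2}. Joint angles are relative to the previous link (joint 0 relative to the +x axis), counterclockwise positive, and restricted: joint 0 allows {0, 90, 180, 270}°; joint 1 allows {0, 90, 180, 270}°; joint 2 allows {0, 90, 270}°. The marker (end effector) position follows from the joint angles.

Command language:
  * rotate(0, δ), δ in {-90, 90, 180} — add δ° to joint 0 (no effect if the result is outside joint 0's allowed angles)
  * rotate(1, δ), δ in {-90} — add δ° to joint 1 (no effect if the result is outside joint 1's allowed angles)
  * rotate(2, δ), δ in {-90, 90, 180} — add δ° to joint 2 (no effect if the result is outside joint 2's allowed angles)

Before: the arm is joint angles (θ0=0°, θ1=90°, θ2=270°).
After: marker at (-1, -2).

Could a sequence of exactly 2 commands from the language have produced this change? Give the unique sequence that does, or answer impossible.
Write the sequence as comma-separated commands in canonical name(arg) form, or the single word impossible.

rotate(1, -90), rotate(1, -90)

from: joint angles (θ0=0°, θ1=90°, θ2=270°)
t=1 rotate(1, -90) ⇒ joint angles (θ0=0°, θ1=0°, θ2=270°)
t=2 rotate(1, -90) ⇒ joint angles (θ0=0°, θ1=270°, θ2=270°)
uniquely the one of 49 2-step routes that fits.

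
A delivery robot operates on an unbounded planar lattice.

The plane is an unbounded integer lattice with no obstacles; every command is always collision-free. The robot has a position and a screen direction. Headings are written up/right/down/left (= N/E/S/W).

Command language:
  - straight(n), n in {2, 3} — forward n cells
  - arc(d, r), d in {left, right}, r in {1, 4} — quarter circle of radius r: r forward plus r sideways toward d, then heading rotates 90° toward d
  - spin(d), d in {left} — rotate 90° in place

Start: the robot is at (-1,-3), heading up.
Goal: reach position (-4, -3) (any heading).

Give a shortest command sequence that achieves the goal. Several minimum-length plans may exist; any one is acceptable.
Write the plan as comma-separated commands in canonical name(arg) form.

spin(left), straight(3)

start: at (-1,-3), heading up
step 1 (spin(left)): at (-1,-3), heading left
step 2 (straight(3)): at (-4,-3), heading left
shorter routes all fall short; 2 is best.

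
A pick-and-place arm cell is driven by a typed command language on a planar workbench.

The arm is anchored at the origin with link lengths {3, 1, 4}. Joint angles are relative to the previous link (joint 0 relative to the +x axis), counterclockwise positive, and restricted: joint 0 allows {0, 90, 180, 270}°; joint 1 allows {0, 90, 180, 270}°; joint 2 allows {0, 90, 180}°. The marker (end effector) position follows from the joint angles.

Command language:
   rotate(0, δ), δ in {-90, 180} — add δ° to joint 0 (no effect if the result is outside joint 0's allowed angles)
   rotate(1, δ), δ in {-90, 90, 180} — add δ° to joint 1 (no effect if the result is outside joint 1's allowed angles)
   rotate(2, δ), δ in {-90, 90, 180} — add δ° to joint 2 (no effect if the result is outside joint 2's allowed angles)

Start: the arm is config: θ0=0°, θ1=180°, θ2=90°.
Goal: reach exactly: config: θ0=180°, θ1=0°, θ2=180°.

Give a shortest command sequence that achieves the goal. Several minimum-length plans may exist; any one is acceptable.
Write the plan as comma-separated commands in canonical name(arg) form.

start: config: θ0=0°, θ1=180°, θ2=90°
1. rotate(0, 180) → config: θ0=180°, θ1=180°, θ2=90°
2. rotate(2, 90) → config: θ0=180°, θ1=180°, θ2=180°
3. rotate(1, 180) → config: θ0=180°, θ1=0°, θ2=180°
no 2-step plan works, so 3 is optimal.

rotate(0, 180), rotate(2, 90), rotate(1, 180)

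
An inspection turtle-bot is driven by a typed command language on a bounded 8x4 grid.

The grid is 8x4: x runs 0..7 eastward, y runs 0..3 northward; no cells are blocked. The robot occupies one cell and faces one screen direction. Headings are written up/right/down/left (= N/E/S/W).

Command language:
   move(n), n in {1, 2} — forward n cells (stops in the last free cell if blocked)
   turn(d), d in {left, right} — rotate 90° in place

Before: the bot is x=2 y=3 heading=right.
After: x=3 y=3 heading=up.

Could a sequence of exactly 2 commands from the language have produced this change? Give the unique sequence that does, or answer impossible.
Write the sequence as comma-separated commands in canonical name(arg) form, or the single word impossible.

key: cell and facing (now N) both changed — the 2 commands mix motion and turning
from: x=2 y=3 heading=right
step 1 (move(1)): x=3 y=3 heading=right
step 2 (turn(left)): x=3 y=3 heading=up
all 16 alternatives checked — unique.

move(1), turn(left)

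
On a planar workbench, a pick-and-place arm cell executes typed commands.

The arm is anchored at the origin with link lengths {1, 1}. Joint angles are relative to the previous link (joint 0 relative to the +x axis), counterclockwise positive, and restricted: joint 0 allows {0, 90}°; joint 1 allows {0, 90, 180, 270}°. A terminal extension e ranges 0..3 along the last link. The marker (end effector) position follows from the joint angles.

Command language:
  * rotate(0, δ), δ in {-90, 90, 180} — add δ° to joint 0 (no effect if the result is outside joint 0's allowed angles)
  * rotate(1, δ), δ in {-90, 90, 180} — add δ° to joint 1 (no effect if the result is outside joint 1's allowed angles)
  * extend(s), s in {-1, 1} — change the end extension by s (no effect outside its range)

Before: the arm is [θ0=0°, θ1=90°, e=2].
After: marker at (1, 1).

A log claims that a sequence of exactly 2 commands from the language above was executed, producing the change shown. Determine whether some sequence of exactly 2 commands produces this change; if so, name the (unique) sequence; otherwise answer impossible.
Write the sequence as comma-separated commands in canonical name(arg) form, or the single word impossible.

start: [θ0=0°, θ1=90°, e=2]
[1] after extend(-1): [θ0=0°, θ1=90°, e=1]
[2] after extend(-1): [θ0=0°, θ1=90°, e=0]
no rival 2-sequence matches.

extend(-1), extend(-1)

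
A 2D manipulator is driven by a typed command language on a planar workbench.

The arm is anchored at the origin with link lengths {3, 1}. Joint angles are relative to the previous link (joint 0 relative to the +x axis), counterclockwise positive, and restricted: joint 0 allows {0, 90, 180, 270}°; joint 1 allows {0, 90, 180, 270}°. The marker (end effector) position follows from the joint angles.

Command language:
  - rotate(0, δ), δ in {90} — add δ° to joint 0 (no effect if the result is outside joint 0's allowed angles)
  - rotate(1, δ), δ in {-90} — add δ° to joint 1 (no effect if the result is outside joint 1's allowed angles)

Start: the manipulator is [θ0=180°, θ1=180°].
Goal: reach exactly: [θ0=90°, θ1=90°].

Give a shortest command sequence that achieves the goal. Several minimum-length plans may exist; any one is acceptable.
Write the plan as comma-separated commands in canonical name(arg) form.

rotate(0, 90), rotate(0, 90), rotate(0, 90), rotate(1, -90)

begin: [θ0=180°, θ1=180°]
[1] after rotate(0, 90): [θ0=270°, θ1=180°]
[2] after rotate(0, 90): [θ0=0°, θ1=180°]
[3] after rotate(0, 90): [θ0=90°, θ1=180°]
[4] after rotate(1, -90): [θ0=90°, θ1=90°]
minimal: 4 command(s), checked below 4.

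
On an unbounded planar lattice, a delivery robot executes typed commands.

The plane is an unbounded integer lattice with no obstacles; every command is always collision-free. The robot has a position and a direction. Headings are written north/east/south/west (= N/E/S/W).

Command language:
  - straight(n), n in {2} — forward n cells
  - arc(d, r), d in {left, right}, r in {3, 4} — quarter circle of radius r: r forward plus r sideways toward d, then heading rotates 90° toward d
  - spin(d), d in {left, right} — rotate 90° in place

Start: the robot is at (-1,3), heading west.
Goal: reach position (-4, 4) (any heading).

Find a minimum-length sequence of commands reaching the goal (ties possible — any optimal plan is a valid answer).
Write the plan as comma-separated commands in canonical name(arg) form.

start: at (-1,3), heading west
[1] after arc(right, 3): at (-4,6), heading north
[2] after spin(left): at (-4,6), heading west
[3] after spin(left): at (-4,6), heading south
[4] after straight(2): at (-4,4), heading south
shorter routes all fall short; 4 is best.

arc(right, 3), spin(left), spin(left), straight(2)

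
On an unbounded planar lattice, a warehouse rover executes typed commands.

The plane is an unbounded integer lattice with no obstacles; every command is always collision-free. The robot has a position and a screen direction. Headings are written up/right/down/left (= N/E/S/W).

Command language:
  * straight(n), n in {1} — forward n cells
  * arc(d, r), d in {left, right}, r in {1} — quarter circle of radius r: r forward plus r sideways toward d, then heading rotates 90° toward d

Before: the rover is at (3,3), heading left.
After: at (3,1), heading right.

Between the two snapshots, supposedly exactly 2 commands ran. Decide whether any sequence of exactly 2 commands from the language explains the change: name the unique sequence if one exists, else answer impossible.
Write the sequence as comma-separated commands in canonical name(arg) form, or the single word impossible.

key: position moved to (3,1) AND the heading swung to E — translation plus rotation needed
from: at (3,3), heading left
1. arc(left, 1) → at (2,2), heading down
2. arc(left, 1) → at (3,1), heading right
no rival 2-sequence matches.

arc(left, 1), arc(left, 1)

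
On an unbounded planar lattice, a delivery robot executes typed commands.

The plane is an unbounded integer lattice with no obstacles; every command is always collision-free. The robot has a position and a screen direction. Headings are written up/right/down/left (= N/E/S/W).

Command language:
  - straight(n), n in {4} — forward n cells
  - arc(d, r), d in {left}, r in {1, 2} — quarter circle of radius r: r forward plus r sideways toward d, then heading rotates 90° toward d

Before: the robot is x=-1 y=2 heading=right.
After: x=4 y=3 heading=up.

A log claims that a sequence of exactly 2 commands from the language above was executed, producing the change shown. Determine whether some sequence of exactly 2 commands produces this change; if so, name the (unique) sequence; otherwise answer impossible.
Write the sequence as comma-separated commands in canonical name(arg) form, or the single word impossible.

straight(4), arc(left, 1)

key: order matters: swapping straight(4) and arc(left, 1) lands elsewhere
start: x=-1 y=2 heading=right
step 1 (straight(4)): x=3 y=2 heading=right
step 2 (arc(left, 1)): x=4 y=3 heading=up
all 9 alternatives checked — unique.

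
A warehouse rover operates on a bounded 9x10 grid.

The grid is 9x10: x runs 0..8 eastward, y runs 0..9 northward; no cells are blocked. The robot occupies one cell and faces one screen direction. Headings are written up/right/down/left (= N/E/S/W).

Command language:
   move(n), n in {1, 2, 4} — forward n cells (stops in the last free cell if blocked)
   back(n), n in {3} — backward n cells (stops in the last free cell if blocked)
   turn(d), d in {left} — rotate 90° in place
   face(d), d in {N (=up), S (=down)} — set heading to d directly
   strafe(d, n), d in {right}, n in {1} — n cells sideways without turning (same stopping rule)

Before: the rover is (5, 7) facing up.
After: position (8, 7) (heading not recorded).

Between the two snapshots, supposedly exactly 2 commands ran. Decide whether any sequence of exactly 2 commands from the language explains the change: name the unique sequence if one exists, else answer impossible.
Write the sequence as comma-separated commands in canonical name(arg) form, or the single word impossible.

key: order matters: swapping turn(left) and back(3) lands elsewhere
start: (5, 7) facing up
1. turn(left) → (5, 7) facing left
2. back(3) → (8, 7) facing left
all 64 alternatives checked — unique.

turn(left), back(3)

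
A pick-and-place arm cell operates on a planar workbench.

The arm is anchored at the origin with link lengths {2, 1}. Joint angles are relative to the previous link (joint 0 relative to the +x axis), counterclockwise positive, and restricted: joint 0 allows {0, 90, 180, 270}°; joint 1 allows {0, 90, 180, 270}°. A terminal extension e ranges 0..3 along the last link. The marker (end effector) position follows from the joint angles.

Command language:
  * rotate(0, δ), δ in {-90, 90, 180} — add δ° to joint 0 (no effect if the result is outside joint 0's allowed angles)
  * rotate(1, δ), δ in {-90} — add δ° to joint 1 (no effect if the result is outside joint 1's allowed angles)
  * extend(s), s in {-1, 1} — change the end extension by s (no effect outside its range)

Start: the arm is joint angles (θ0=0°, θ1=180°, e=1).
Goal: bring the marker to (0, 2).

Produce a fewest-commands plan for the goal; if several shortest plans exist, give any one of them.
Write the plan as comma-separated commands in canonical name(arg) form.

begin: joint angles (θ0=0°, θ1=180°, e=1)
step 1 (extend(1)): joint angles (θ0=0°, θ1=180°, e=2)
step 2 (extend(1)): joint angles (θ0=0°, θ1=180°, e=3)
step 3 (rotate(0, -90)): joint angles (θ0=270°, θ1=180°, e=3)
shorter routes all fall short; 3 is best.

extend(1), extend(1), rotate(0, -90)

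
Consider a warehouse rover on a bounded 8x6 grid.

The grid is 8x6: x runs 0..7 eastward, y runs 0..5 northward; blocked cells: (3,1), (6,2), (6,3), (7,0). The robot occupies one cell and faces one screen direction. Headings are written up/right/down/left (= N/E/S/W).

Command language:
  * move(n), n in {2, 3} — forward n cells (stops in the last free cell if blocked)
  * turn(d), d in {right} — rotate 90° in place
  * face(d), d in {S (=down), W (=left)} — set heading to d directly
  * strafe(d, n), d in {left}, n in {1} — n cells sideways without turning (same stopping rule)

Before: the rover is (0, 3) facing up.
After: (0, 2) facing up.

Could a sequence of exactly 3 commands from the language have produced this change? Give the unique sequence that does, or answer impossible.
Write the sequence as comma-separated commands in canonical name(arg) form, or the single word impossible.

key: heading stays N — rotations cancel among the 3 commands
from: (0, 3) facing up
step 1 (face(W)): (0, 3) facing left
step 2 (strafe(left, 1)): (0, 2) facing left
step 3 (turn(right)): (0, 2) facing up
all 216 alternatives checked — unique.

face(W), strafe(left, 1), turn(right)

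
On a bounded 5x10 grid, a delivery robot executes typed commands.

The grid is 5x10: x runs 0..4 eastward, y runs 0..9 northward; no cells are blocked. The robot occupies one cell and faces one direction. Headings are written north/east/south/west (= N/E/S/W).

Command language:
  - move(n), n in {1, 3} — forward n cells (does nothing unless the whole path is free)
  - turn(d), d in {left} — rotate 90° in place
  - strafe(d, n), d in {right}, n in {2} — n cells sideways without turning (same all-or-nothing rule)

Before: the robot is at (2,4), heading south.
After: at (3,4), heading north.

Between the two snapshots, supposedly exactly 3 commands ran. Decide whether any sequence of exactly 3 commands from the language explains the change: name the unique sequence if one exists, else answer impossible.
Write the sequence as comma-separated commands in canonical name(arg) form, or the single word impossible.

turn(left), move(1), turn(left)

key: position moved to (3,4) AND the heading swung to N — translation plus rotation needed
t0: at (2,4), heading south
t=1 turn(left) ⇒ at (2,4), heading east
t=2 move(1) ⇒ at (3,4), heading east
t=3 turn(left) ⇒ at (3,4), heading north
all 64 alternatives checked — unique.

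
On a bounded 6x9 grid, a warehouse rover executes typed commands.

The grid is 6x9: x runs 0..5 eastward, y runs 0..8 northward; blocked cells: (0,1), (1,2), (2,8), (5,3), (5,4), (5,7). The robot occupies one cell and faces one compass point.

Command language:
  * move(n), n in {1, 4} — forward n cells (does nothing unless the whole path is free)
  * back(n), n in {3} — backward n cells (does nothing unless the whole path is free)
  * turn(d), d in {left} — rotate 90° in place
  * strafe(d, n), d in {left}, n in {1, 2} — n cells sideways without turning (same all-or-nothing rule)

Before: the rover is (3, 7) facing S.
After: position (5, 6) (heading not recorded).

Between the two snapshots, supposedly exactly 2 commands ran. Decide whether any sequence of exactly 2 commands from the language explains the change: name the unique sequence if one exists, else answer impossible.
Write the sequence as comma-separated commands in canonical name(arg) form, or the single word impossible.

key: running strafe(left, 2) before move(1) would end elsewhere — order is forced
initial: (3, 7) facing S
t=1 move(1) ⇒ (3, 6) facing S
t=2 strafe(left, 2) ⇒ (5, 6) facing S
no other 2-command option fits: unique.

move(1), strafe(left, 2)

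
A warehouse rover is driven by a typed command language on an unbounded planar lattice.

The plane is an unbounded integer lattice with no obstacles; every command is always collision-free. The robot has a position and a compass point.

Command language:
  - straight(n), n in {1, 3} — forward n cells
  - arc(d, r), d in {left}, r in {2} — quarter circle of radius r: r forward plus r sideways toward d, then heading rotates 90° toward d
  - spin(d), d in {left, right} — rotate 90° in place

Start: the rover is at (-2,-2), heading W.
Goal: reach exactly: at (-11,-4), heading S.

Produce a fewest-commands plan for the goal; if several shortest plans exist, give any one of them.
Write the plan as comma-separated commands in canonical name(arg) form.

straight(1), straight(3), straight(3), arc(left, 2)

from: at (-2,-2), heading W
t=1 straight(1) ⇒ at (-3,-2), heading W
t=2 straight(3) ⇒ at (-6,-2), heading W
t=3 straight(3) ⇒ at (-9,-2), heading W
t=4 arc(left, 2) ⇒ at (-11,-4), heading S
nothing shorter than 4 reaches the goal.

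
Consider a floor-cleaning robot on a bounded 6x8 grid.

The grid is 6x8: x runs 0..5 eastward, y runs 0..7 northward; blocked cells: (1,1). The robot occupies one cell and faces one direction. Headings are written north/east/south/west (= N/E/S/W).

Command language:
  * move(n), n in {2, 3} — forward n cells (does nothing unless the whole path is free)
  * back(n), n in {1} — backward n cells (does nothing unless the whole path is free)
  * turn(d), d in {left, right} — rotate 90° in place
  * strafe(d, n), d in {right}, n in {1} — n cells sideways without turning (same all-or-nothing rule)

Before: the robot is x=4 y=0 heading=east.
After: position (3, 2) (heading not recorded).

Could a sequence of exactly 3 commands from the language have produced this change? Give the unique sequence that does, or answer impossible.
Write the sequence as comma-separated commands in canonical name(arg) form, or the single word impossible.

key: running move(2) before back(1) would end elsewhere — order is forced
t0: x=4 y=0 heading=east
1. back(1) → x=3 y=0 heading=east
2. turn(left) → x=3 y=0 heading=north
3. move(2) → x=3 y=2 heading=north
no other 3-command option fits: unique.

back(1), turn(left), move(2)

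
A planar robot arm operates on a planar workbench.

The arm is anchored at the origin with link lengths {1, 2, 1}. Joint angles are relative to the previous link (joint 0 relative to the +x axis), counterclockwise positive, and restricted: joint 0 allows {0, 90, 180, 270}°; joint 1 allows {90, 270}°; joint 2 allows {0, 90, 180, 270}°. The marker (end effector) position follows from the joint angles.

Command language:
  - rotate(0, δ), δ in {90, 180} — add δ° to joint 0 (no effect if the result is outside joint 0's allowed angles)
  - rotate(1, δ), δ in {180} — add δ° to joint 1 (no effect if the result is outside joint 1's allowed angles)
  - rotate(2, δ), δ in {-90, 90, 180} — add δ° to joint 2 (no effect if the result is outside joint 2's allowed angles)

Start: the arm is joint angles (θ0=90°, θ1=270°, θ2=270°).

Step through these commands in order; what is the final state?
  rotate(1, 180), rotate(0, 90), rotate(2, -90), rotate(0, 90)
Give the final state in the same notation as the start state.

begin: joint angles (θ0=90°, θ1=270°, θ2=270°)
step 1 (rotate(1, 180)): joint angles (θ0=90°, θ1=90°, θ2=270°)
step 2 (rotate(0, 90)): joint angles (θ0=180°, θ1=90°, θ2=270°)
step 3 (rotate(2, -90)): joint angles (θ0=180°, θ1=90°, θ2=180°)
step 4 (rotate(0, 90)): joint angles (θ0=270°, θ1=90°, θ2=180°)

joint angles (θ0=270°, θ1=90°, θ2=180°)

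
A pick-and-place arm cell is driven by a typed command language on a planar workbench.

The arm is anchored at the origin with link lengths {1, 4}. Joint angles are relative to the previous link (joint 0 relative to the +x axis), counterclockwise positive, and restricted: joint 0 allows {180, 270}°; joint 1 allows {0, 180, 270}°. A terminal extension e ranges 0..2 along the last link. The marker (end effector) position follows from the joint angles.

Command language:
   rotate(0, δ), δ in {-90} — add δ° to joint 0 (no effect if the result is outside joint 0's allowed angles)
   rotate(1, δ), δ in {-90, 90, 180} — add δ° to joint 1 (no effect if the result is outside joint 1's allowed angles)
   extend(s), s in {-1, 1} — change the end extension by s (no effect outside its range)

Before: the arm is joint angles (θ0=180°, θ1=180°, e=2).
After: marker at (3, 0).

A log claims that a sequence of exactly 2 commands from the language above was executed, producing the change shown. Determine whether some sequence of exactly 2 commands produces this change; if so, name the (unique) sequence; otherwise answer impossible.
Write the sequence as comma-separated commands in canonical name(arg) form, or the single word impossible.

t0: joint angles (θ0=180°, θ1=180°, e=2)
[1] after extend(-1): joint angles (θ0=180°, θ1=180°, e=1)
[2] after extend(-1): joint angles (θ0=180°, θ1=180°, e=0)
uniquely the one of 36 2-step routes that fits.

extend(-1), extend(-1)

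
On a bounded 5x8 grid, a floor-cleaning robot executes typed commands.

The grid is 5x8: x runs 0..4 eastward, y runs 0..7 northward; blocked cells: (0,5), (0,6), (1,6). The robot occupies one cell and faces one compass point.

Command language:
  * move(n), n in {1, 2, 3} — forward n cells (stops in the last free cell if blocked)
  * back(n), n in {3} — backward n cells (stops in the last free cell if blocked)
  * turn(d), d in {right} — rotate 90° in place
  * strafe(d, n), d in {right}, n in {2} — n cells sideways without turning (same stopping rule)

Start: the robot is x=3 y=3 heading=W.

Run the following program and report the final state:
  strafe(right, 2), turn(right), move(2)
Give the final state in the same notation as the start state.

begin: x=3 y=3 heading=W
[1] after strafe(right, 2): x=3 y=5 heading=W
[2] after turn(right): x=3 y=5 heading=N
[3] after move(2): x=3 y=7 heading=N

x=3 y=7 heading=N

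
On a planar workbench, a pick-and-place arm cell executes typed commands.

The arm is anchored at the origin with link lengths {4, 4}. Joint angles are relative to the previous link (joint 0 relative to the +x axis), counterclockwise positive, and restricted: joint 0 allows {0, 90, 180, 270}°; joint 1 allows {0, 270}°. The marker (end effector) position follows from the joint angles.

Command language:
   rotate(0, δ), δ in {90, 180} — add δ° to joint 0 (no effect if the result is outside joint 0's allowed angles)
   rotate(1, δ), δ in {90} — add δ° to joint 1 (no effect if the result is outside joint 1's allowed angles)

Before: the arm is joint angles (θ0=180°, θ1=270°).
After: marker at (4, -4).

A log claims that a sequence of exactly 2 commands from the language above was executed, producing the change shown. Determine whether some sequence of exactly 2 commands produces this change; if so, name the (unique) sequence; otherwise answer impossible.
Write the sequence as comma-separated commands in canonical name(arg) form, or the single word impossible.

from: joint angles (θ0=180°, θ1=270°)
t=1 rotate(0, 90) ⇒ joint angles (θ0=270°, θ1=270°)
t=2 rotate(0, 90) ⇒ joint angles (θ0=0°, θ1=270°)
no other 2-command option fits: unique.

rotate(0, 90), rotate(0, 90)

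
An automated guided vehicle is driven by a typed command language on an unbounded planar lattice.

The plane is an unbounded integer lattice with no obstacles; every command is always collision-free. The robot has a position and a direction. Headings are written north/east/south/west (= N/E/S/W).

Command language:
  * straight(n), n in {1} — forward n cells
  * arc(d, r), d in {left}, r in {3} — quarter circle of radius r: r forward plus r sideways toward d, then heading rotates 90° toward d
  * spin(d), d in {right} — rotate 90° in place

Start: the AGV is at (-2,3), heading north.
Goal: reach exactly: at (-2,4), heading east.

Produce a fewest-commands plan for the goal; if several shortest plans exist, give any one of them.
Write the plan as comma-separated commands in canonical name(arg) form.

t0: at (-2,3), heading north
1. straight(1) → at (-2,4), heading north
2. spin(right) → at (-2,4), heading east
shorter routes all fall short; 2 is best.

straight(1), spin(right)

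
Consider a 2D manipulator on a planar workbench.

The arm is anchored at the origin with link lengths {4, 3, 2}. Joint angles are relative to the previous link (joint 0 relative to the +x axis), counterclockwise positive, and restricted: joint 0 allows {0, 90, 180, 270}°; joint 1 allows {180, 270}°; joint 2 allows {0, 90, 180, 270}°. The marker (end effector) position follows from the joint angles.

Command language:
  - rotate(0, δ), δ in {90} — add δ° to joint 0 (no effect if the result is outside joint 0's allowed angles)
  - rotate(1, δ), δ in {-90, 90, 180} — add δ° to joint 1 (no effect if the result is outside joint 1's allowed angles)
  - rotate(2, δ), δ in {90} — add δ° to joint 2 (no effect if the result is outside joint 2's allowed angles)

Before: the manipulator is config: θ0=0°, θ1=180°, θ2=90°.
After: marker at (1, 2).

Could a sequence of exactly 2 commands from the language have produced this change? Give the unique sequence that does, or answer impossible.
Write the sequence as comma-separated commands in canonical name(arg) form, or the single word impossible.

rotate(2, 90), rotate(2, 90)

start: config: θ0=0°, θ1=180°, θ2=90°
step 1 (rotate(2, 90)): config: θ0=0°, θ1=180°, θ2=180°
step 2 (rotate(2, 90)): config: θ0=0°, θ1=180°, θ2=270°
all 25 alternatives checked — unique.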